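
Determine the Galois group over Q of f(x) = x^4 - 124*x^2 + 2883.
Gal(K/Q) = V_4 (Klein four-group, Z/2Z × Z/2Z)

f factors as (x^2 - 93)(x^2 - 31), so the splitting field is K = Q(sqrt(93), sqrt(31)). The elements 93, 31, 2883 are all non-squares in Q, so sqrt(93) and sqrt(31) generate independent quadratic extensions. Thus [K:Q] = 4 and Gal(K/Q) is generated by the two order-2 automorphisms sqrt(93) ↦ -sqrt(93) and sqrt(31) ↦ -sqrt(31), giving V_4.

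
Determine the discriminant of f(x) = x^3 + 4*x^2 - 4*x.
Δ = 512

For x^3 + a x^2 + b x + c the discriminant is Δ = 18 a b c - 4 a^3 c + a^2 b^2 - 4 b^3 - 27 c^2.
Plug a = 4, b = -4, c = 0:
  18*(4)*(-4)*(0) - 4*(4)^3*(0) + (4)^2*(-4)^2 - 4*(-4)^3 - 27*(0)^2
  = 0 + (0) + 256 + (256) + (0)
  = 512.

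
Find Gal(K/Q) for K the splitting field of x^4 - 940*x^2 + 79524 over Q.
Gal(K/Q) = Z/2Z (cyclic of order 2)

f factors as (x^2 - 94)(x^2 - 846), so the splitting field is K = Q(sqrt(94), sqrt(846)). The squarefree part of 94 is 94 and the squarefree part of 846 is also 94, so sqrt(94) and sqrt(846) are both rational multiples of sqrt(94). Hence Q(sqrt(94)) = Q(sqrt(846)) = Q(sqrt(94)), and the splitting field collapses to a single degree-2 extension with Galois group Z/2Z.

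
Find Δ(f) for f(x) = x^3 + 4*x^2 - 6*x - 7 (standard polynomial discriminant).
Δ = 4933

For x^3 + a x^2 + b x + c the discriminant is Δ = 18 a b c - 4 a^3 c + a^2 b^2 - 4 b^3 - 27 c^2.
Plug a = 4, b = -6, c = -7:
  18*(4)*(-6)*(-7) - 4*(4)^3*(-7) + (4)^2*(-6)^2 - 4*(-6)^3 - 27*(-7)^2
  = 3024 + (1792) + 576 + (864) + (-1323)
  = 4933.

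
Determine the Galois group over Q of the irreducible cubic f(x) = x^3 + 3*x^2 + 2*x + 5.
Gal(K/Q) = S_3 (symmetric group of order 6)

Compute the discriminant of x^3 + (3)*x^2 + (2)*x + (5): Δ = -671. Since Δ is not a rational square, the Galois group is not contained in A_3; it must be the full S_3 (irreducibility of the cubic rules out anything smaller).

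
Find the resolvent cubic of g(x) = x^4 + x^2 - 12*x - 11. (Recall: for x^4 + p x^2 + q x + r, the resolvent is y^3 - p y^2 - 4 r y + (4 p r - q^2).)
h(y) = y^3 - y^2 + 44*y - 188

Identify coefficients: p = 1, q = -12, r = -11.
Plug into h(y) = y^3 - p y^2 - 4 r y + (4 p r - q^2):
  h(y) = y^3 - (1) y^2 - 4*(-11) y + (4*(1)*(-11) - (-12)^2)
       = y^3 + (-1) y^2 + (44) y + (-188).
Simplifying: h(y) = y^3 - y^2 + 44*y - 188.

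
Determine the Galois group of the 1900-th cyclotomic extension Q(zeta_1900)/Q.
|Gal(Q(zeta_1900)/Q)| = phi(1900) = 720; group ≅ (Z/1900Z)^* ≅ Z/2Z × Z/18Z × Z/20Z

The n-th cyclotomic polynomial Φ_1900(x) is the minimal polynomial of zeta_1900 over Q and has degree phi(1900) = 720. So Q(zeta_1900) is a degree-720 Galois extension with Galois group (Z/1900Z)^*. By CRT, (Z/1900Z)^* ≅ (Z/4Z)^* × (Z/25Z)^* × (Z/19Z)^*. Each prime-power unit group is (Z/4Z)^* ≅ Z/2Z; (Z/25Z)^* ≅ Z/20Z; (Z/19Z)^* ≅ Z/18Z. Hence Gal(Q(zeta_1900)/Q) ≅ Z/2Z × Z/18Z × Z/20Z.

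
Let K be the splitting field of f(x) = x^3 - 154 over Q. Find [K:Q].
[K:Q] = 6

x^3 - 154 has one real root r = 154^(1/3) and two complex roots r*zeta_3, r*zeta_3^2 where zeta_3 = e^(2*pi*i/3). The splitting field is Q(r, zeta_3). [Q(r):Q] = 3 and [Q(zeta_3):Q] = 2 with gcd = 1, so [Q(r, zeta_3):Q] = 3 * 2 = 6.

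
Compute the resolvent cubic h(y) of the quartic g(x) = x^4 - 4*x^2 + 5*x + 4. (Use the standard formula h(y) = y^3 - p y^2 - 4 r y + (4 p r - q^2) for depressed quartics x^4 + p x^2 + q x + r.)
h(y) = y^3 + 4*y^2 - 16*y - 89

Identify coefficients: p = -4, q = 5, r = 4.
Plug into h(y) = y^3 - p y^2 - 4 r y + (4 p r - q^2):
  h(y) = y^3 - (-4) y^2 - 4*(4) y + (4*(-4)*(4) - (5)^2)
       = y^3 + (4) y^2 + (-16) y + (-89).
Simplifying: h(y) = y^3 + 4*y^2 - 16*y - 89.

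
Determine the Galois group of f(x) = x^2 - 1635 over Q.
Gal(K/Q) = Z/2Z (cyclic of order 2)

x^2 - 1635 is irreducible over Q since 1635 is not a rational square. The splitting field Q(sqrt(1635)) has degree 2 over Q, and its unique nontrivial automorphism is sqrt(1635) ↦ -sqrt(1635). Hence Gal(Q(sqrt(1635))/Q) = Z/2Z.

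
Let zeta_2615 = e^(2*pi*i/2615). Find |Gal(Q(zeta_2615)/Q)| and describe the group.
|Gal(Q(zeta_2615)/Q)| = phi(2615) = 2088; group ≅ (Z/2615Z)^* ≅ Z/4Z × Z/522Z

The n-th cyclotomic polynomial Φ_2615(x) is the minimal polynomial of zeta_2615 over Q and has degree phi(2615) = 2088. So Q(zeta_2615) is a degree-2088 Galois extension with Galois group (Z/2615Z)^*. By CRT, (Z/2615Z)^* ≅ (Z/5Z)^* × (Z/523Z)^*. Each prime-power unit group is (Z/5Z)^* ≅ Z/4Z; (Z/523Z)^* ≅ Z/522Z. Hence Gal(Q(zeta_2615)/Q) ≅ Z/4Z × Z/522Z.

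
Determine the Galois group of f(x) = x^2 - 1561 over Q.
Gal(K/Q) = Z/2Z (cyclic of order 2)

x^2 - 1561 is irreducible over Q since 1561 is not a rational square. The splitting field Q(sqrt(1561)) has degree 2 over Q, and its unique nontrivial automorphism is sqrt(1561) ↦ -sqrt(1561). Hence Gal(Q(sqrt(1561))/Q) = Z/2Z.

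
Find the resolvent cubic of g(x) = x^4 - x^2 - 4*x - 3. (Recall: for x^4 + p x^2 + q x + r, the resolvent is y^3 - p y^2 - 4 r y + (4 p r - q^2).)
h(y) = y^3 + y^2 + 12*y - 4

Identify coefficients: p = -1, q = -4, r = -3.
Plug into h(y) = y^3 - p y^2 - 4 r y + (4 p r - q^2):
  h(y) = y^3 - (-1) y^2 - 4*(-3) y + (4*(-1)*(-3) - (-4)^2)
       = y^3 + (1) y^2 + (12) y + (-4).
Simplifying: h(y) = y^3 + y^2 + 12*y - 4.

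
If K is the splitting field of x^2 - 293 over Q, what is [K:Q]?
[K:Q] = 2

The polynomial x^2 - 293 is irreducible over Q since 293 is not a perfect square. Its splitting field is Q(sqrt(293)), which has degree 2 over Q.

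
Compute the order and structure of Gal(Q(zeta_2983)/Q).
|Gal(Q(zeta_2983)/Q)| = phi(2983) = 2808; group ≅ (Z/2983Z)^* ≅ Z/18Z × Z/156Z

The n-th cyclotomic polynomial Φ_2983(x) is the minimal polynomial of zeta_2983 over Q and has degree phi(2983) = 2808. So Q(zeta_2983) is a degree-2808 Galois extension with Galois group (Z/2983Z)^*. By CRT, (Z/2983Z)^* ≅ (Z/19Z)^* × (Z/157Z)^*. Each prime-power unit group is (Z/19Z)^* ≅ Z/18Z; (Z/157Z)^* ≅ Z/156Z. Hence Gal(Q(zeta_2983)/Q) ≅ Z/18Z × Z/156Z.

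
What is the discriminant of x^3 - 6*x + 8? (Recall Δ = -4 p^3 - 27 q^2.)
Δ = -864

For a depressed cubic x^3 + p x + q the discriminant is Δ = -4 p^3 - 27 q^2 = -4*(-6)^3 - 27*(8)^2 = 864 - 1728 = -864.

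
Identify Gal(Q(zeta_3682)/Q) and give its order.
|Gal(Q(zeta_3682)/Q)| = phi(3682) = 1572; group ≅ (Z/3682Z)^* ≅ Z/6Z × Z/262Z

The n-th cyclotomic polynomial Φ_3682(x) is the minimal polynomial of zeta_3682 over Q and has degree phi(3682) = 1572. So Q(zeta_3682) is a degree-1572 Galois extension with Galois group (Z/3682Z)^*. By CRT, (Z/3682Z)^* ≅ (Z/2Z)^* × (Z/7Z)^* × (Z/263Z)^*. Each prime-power unit group is (Z/2Z)^* ≅ trivial group (order 1); (Z/7Z)^* ≅ Z/6Z; (Z/263Z)^* ≅ Z/262Z. Hence Gal(Q(zeta_3682)/Q) ≅ Z/6Z × Z/262Z.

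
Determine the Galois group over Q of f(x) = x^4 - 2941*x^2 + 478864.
Gal(K/Q) = Z/2Z (cyclic of order 2)

f factors as (x^2 - 2768)(x^2 - 173), so the splitting field is K = Q(sqrt(2768), sqrt(173)). The squarefree part of 2768 is 173 and the squarefree part of 173 is also 173, so sqrt(2768) and sqrt(173) are both rational multiples of sqrt(173). Hence Q(sqrt(2768)) = Q(sqrt(173)) = Q(sqrt(173)), and the splitting field collapses to a single degree-2 extension with Galois group Z/2Z.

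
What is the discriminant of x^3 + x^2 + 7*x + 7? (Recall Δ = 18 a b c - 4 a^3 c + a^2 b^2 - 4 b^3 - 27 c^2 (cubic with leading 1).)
Δ = -1792

For x^3 + a x^2 + b x + c the discriminant is Δ = 18 a b c - 4 a^3 c + a^2 b^2 - 4 b^3 - 27 c^2.
Plug a = 1, b = 7, c = 7:
  18*(1)*(7)*(7) - 4*(1)^3*(7) + (1)^2*(7)^2 - 4*(7)^3 - 27*(7)^2
  = 882 + (-28) + 49 + (-1372) + (-1323)
  = -1792.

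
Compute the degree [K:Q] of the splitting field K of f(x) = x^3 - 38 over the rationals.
[K:Q] = 6

x^3 - 38 has one real root r = 38^(1/3) and two complex roots r*zeta_3, r*zeta_3^2 where zeta_3 = e^(2*pi*i/3). The splitting field is Q(r, zeta_3). [Q(r):Q] = 3 and [Q(zeta_3):Q] = 2 with gcd = 1, so [Q(r, zeta_3):Q] = 3 * 2 = 6.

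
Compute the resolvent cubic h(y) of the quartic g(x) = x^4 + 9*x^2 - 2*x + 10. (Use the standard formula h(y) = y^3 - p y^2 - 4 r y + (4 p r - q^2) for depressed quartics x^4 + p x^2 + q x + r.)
h(y) = y^3 - 9*y^2 - 40*y + 356

Identify coefficients: p = 9, q = -2, r = 10.
Plug into h(y) = y^3 - p y^2 - 4 r y + (4 p r - q^2):
  h(y) = y^3 - (9) y^2 - 4*(10) y + (4*(9)*(10) - (-2)^2)
       = y^3 + (-9) y^2 + (-40) y + (356).
Simplifying: h(y) = y^3 - 9*y^2 - 40*y + 356.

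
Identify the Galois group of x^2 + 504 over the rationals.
Gal(K/Q) = Z/2Z (cyclic of order 2)

x^2 + 504 is irreducible over Q since -504 is not a rational square. The splitting field Q(sqrt(-504)) has degree 2 over Q, and its unique nontrivial automorphism is sqrt(-504) ↦ -sqrt(-504). Hence Gal(Q(sqrt(-504))/Q) = Z/2Z.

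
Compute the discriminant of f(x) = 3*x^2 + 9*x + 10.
Δ = -39

For a quadratic a x^2 + b x + c the discriminant is Δ = b^2 - 4ac = (9)^2 - 4*(3)*(10) = 81 - (120) = -39.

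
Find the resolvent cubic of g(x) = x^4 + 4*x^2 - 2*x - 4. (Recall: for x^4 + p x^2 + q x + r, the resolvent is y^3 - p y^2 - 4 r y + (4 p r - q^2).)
h(y) = y^3 - 4*y^2 + 16*y - 68

Identify coefficients: p = 4, q = -2, r = -4.
Plug into h(y) = y^3 - p y^2 - 4 r y + (4 p r - q^2):
  h(y) = y^3 - (4) y^2 - 4*(-4) y + (4*(4)*(-4) - (-2)^2)
       = y^3 + (-4) y^2 + (16) y + (-68).
Simplifying: h(y) = y^3 - 4*y^2 + 16*y - 68.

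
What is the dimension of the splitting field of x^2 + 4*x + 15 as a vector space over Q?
[K:Q] = 2

The discriminant of x^2 + (4)*x + (15) is b^2 - 4c = 16 - (60) = -44. Since -44 is not a perfect square in Q, the polynomial is irreducible over Q. Its two roots generate a degree-2 extension, so [K:Q] = 2.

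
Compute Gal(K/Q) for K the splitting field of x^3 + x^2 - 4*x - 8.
Gal(K/Q) = S_3 (symmetric group of order 6)

Compute the discriminant of x^3 + (1)*x^2 + (-4)*x + (-8): Δ = -848. Since Δ is not a rational square, the Galois group is not contained in A_3; it must be the full S_3 (irreducibility of the cubic rules out anything smaller).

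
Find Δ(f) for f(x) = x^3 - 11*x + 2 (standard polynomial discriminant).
Δ = 5216

For a depressed cubic x^3 + p x + q the discriminant is Δ = -4 p^3 - 27 q^2 = -4*(-11)^3 - 27*(2)^2 = 5324 - 108 = 5216.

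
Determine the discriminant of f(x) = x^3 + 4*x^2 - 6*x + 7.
Δ = -4699

For x^3 + a x^2 + b x + c the discriminant is Δ = 18 a b c - 4 a^3 c + a^2 b^2 - 4 b^3 - 27 c^2.
Plug a = 4, b = -6, c = 7:
  18*(4)*(-6)*(7) - 4*(4)^3*(7) + (4)^2*(-6)^2 - 4*(-6)^3 - 27*(7)^2
  = -3024 + (-1792) + 576 + (864) + (-1323)
  = -4699.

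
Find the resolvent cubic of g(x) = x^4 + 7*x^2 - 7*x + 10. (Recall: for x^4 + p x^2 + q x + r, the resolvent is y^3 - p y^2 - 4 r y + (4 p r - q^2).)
h(y) = y^3 - 7*y^2 - 40*y + 231

Identify coefficients: p = 7, q = -7, r = 10.
Plug into h(y) = y^3 - p y^2 - 4 r y + (4 p r - q^2):
  h(y) = y^3 - (7) y^2 - 4*(10) y + (4*(7)*(10) - (-7)^2)
       = y^3 + (-7) y^2 + (-40) y + (231).
Simplifying: h(y) = y^3 - 7*y^2 - 40*y + 231.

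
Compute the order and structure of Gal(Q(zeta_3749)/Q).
|Gal(Q(zeta_3749)/Q)| = phi(3749) = 3564; group ≅ (Z/3749Z)^* ≅ Z/22Z × Z/162Z

The n-th cyclotomic polynomial Φ_3749(x) is the minimal polynomial of zeta_3749 over Q and has degree phi(3749) = 3564. So Q(zeta_3749) is a degree-3564 Galois extension with Galois group (Z/3749Z)^*. By CRT, (Z/3749Z)^* ≅ (Z/23Z)^* × (Z/163Z)^*. Each prime-power unit group is (Z/23Z)^* ≅ Z/22Z; (Z/163Z)^* ≅ Z/162Z. Hence Gal(Q(zeta_3749)/Q) ≅ Z/22Z × Z/162Z.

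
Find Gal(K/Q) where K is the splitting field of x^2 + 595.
Gal(K/Q) = Z/2Z (cyclic of order 2)

x^2 + 595 is irreducible over Q since -595 is not a rational square. The splitting field Q(sqrt(-595)) has degree 2 over Q, and its unique nontrivial automorphism is sqrt(-595) ↦ -sqrt(-595). Hence Gal(Q(sqrt(-595))/Q) = Z/2Z.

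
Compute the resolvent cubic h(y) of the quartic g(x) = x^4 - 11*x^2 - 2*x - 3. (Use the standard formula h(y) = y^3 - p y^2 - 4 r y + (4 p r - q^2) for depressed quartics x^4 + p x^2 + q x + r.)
h(y) = y^3 + 11*y^2 + 12*y + 128

Identify coefficients: p = -11, q = -2, r = -3.
Plug into h(y) = y^3 - p y^2 - 4 r y + (4 p r - q^2):
  h(y) = y^3 - (-11) y^2 - 4*(-3) y + (4*(-11)*(-3) - (-2)^2)
       = y^3 + (11) y^2 + (12) y + (128).
Simplifying: h(y) = y^3 + 11*y^2 + 12*y + 128.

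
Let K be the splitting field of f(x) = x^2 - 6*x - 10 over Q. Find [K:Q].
[K:Q] = 2

The discriminant of x^2 + (-6)*x + (-10) is b^2 - 4c = 36 - (-40) = 76. Since 76 is not a perfect square in Q, the polynomial is irreducible over Q. Its two roots generate a degree-2 extension, so [K:Q] = 2.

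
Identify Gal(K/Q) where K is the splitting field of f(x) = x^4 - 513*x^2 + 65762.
Gal(K/Q) = V_4 (Klein four-group, Z/2Z × Z/2Z)

f factors as (x^2 - 251)(x^2 - 262), so the splitting field is K = Q(sqrt(251), sqrt(262)). The elements 251, 262, 65762 are all non-squares in Q, so sqrt(251) and sqrt(262) generate independent quadratic extensions. Thus [K:Q] = 4 and Gal(K/Q) is generated by the two order-2 automorphisms sqrt(251) ↦ -sqrt(251) and sqrt(262) ↦ -sqrt(262), giving V_4.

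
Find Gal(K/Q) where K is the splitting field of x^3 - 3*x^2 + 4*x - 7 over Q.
Gal(K/Q) = S_3 (symmetric group of order 6)

Compute the discriminant of x^3 + (-3)*x^2 + (4)*x + (-7): Δ = -679. Since Δ is not a rational square, the Galois group is not contained in A_3; it must be the full S_3 (irreducibility of the cubic rules out anything smaller).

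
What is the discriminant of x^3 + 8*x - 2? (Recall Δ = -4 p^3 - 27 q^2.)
Δ = -2156

For a depressed cubic x^3 + p x + q the discriminant is Δ = -4 p^3 - 27 q^2 = -4*(8)^3 - 27*(-2)^2 = -2048 - 108 = -2156.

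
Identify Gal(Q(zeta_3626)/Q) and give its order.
|Gal(Q(zeta_3626)/Q)| = phi(3626) = 1512; group ≅ (Z/3626Z)^* ≅ Z/36Z × Z/42Z

The n-th cyclotomic polynomial Φ_3626(x) is the minimal polynomial of zeta_3626 over Q and has degree phi(3626) = 1512. So Q(zeta_3626) is a degree-1512 Galois extension with Galois group (Z/3626Z)^*. By CRT, (Z/3626Z)^* ≅ (Z/2Z)^* × (Z/49Z)^* × (Z/37Z)^*. Each prime-power unit group is (Z/2Z)^* ≅ trivial group (order 1); (Z/49Z)^* ≅ Z/42Z; (Z/37Z)^* ≅ Z/36Z. Hence Gal(Q(zeta_3626)/Q) ≅ Z/36Z × Z/42Z.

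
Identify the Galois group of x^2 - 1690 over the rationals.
Gal(K/Q) = Z/2Z (cyclic of order 2)

x^2 - 1690 is irreducible over Q since 1690 is not a rational square. The splitting field Q(sqrt(1690)) has degree 2 over Q, and its unique nontrivial automorphism is sqrt(1690) ↦ -sqrt(1690). Hence Gal(Q(sqrt(1690))/Q) = Z/2Z.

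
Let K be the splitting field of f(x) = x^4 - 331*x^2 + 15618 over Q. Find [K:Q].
[K:Q] = 4

f factors as (x^2 - 57)(x^2 - 274); the splitting field is K = Q(sqrt(57), sqrt(274)). Since 57, 274, and 15618 are all non-squares in Q, the three subfields Q(sqrt(57)), Q(sqrt(274)), Q(sqrt(15618)) are distinct degree-2 extensions, so [K:Q] = 4 (Klein four Galois group).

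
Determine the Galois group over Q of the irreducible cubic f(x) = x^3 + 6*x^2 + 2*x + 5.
Gal(K/Q) = S_3 (symmetric group of order 6)

Compute the discriminant of x^3 + (6)*x^2 + (2)*x + (5): Δ = -3803. Since Δ is not a rational square, the Galois group is not contained in A_3; it must be the full S_3 (irreducibility of the cubic rules out anything smaller).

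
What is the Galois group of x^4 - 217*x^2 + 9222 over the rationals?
Gal(K/Q) = V_4 (Klein four-group, Z/2Z × Z/2Z)

f factors as (x^2 - 58)(x^2 - 159), so the splitting field is K = Q(sqrt(58), sqrt(159)). The elements 58, 159, 9222 are all non-squares in Q, so sqrt(58) and sqrt(159) generate independent quadratic extensions. Thus [K:Q] = 4 and Gal(K/Q) is generated by the two order-2 automorphisms sqrt(58) ↦ -sqrt(58) and sqrt(159) ↦ -sqrt(159), giving V_4.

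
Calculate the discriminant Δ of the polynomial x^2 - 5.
Δ = 20

For a quadratic a x^2 + b x + c the discriminant is Δ = b^2 - 4ac = (0)^2 - 4*(1)*(-5) = 0 - (-20) = 20.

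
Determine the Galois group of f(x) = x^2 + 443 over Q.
Gal(K/Q) = Z/2Z (cyclic of order 2)

x^2 + 443 is irreducible over Q since -443 is not a rational square. The splitting field Q(sqrt(-443)) has degree 2 over Q, and its unique nontrivial automorphism is sqrt(-443) ↦ -sqrt(-443). Hence Gal(Q(sqrt(-443))/Q) = Z/2Z.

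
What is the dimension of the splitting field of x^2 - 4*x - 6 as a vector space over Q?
[K:Q] = 2

The discriminant of x^2 + (-4)*x + (-6) is b^2 - 4c = 16 - (-24) = 40. Since 40 is not a perfect square in Q, the polynomial is irreducible over Q. Its two roots generate a degree-2 extension, so [K:Q] = 2.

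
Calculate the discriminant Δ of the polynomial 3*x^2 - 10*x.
Δ = 100

For a quadratic a x^2 + b x + c the discriminant is Δ = b^2 - 4ac = (-10)^2 - 4*(3)*(0) = 100 - (0) = 100.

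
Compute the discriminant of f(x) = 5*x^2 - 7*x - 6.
Δ = 169

For a quadratic a x^2 + b x + c the discriminant is Δ = b^2 - 4ac = (-7)^2 - 4*(5)*(-6) = 49 - (-120) = 169.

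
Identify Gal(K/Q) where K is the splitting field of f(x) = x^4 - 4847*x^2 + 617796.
Gal(K/Q) = Z/2Z (cyclic of order 2)

f factors as (x^2 - 131)(x^2 - 4716), so the splitting field is K = Q(sqrt(131), sqrt(4716)). The squarefree part of 131 is 131 and the squarefree part of 4716 is also 131, so sqrt(131) and sqrt(4716) are both rational multiples of sqrt(131). Hence Q(sqrt(131)) = Q(sqrt(4716)) = Q(sqrt(131)), and the splitting field collapses to a single degree-2 extension with Galois group Z/2Z.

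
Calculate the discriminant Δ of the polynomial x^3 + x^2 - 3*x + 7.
Δ = -1612

For x^3 + a x^2 + b x + c the discriminant is Δ = 18 a b c - 4 a^3 c + a^2 b^2 - 4 b^3 - 27 c^2.
Plug a = 1, b = -3, c = 7:
  18*(1)*(-3)*(7) - 4*(1)^3*(7) + (1)^2*(-3)^2 - 4*(-3)^3 - 27*(7)^2
  = -378 + (-28) + 9 + (108) + (-1323)
  = -1612.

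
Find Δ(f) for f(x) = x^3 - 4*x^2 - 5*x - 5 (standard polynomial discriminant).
Δ = -2855

For x^3 + a x^2 + b x + c the discriminant is Δ = 18 a b c - 4 a^3 c + a^2 b^2 - 4 b^3 - 27 c^2.
Plug a = -4, b = -5, c = -5:
  18*(-4)*(-5)*(-5) - 4*(-4)^3*(-5) + (-4)^2*(-5)^2 - 4*(-5)^3 - 27*(-5)^2
  = -1800 + (-1280) + 400 + (500) + (-675)
  = -2855.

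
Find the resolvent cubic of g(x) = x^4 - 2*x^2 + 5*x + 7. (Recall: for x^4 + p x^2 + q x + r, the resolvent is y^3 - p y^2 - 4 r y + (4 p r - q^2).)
h(y) = y^3 + 2*y^2 - 28*y - 81

Identify coefficients: p = -2, q = 5, r = 7.
Plug into h(y) = y^3 - p y^2 - 4 r y + (4 p r - q^2):
  h(y) = y^3 - (-2) y^2 - 4*(7) y + (4*(-2)*(7) - (5)^2)
       = y^3 + (2) y^2 + (-28) y + (-81).
Simplifying: h(y) = y^3 + 2*y^2 - 28*y - 81.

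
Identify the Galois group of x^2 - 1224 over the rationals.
Gal(K/Q) = Z/2Z (cyclic of order 2)

x^2 - 1224 is irreducible over Q since 1224 is not a rational square. The splitting field Q(sqrt(1224)) has degree 2 over Q, and its unique nontrivial automorphism is sqrt(1224) ↦ -sqrt(1224). Hence Gal(Q(sqrt(1224))/Q) = Z/2Z.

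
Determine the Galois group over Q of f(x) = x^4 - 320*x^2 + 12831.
Gal(K/Q) = V_4 (Klein four-group, Z/2Z × Z/2Z)

f factors as (x^2 - 47)(x^2 - 273), so the splitting field is K = Q(sqrt(47), sqrt(273)). The elements 47, 273, 12831 are all non-squares in Q, so sqrt(47) and sqrt(273) generate independent quadratic extensions. Thus [K:Q] = 4 and Gal(K/Q) is generated by the two order-2 automorphisms sqrt(47) ↦ -sqrt(47) and sqrt(273) ↦ -sqrt(273), giving V_4.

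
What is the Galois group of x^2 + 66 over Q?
Gal(K/Q) = Z/2Z (cyclic of order 2)

x^2 + 66 is irreducible over Q since -66 is not a rational square. The splitting field Q(sqrt(-66)) has degree 2 over Q, and its unique nontrivial automorphism is sqrt(-66) ↦ -sqrt(-66). Hence Gal(Q(sqrt(-66))/Q) = Z/2Z.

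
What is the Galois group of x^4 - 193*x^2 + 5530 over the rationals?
Gal(K/Q) = V_4 (Klein four-group, Z/2Z × Z/2Z)

f factors as (x^2 - 158)(x^2 - 35), so the splitting field is K = Q(sqrt(158), sqrt(35)). The elements 158, 35, 5530 are all non-squares in Q, so sqrt(158) and sqrt(35) generate independent quadratic extensions. Thus [K:Q] = 4 and Gal(K/Q) is generated by the two order-2 automorphisms sqrt(158) ↦ -sqrt(158) and sqrt(35) ↦ -sqrt(35), giving V_4.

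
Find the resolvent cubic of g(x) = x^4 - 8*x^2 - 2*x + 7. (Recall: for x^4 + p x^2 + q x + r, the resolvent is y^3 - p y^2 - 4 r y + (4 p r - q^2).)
h(y) = y^3 + 8*y^2 - 28*y - 228

Identify coefficients: p = -8, q = -2, r = 7.
Plug into h(y) = y^3 - p y^2 - 4 r y + (4 p r - q^2):
  h(y) = y^3 - (-8) y^2 - 4*(7) y + (4*(-8)*(7) - (-2)^2)
       = y^3 + (8) y^2 + (-28) y + (-228).
Simplifying: h(y) = y^3 + 8*y^2 - 28*y - 228.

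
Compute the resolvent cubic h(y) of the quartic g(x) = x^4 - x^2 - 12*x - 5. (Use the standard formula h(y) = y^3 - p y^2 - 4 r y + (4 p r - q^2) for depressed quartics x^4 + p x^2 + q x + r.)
h(y) = y^3 + y^2 + 20*y - 124

Identify coefficients: p = -1, q = -12, r = -5.
Plug into h(y) = y^3 - p y^2 - 4 r y + (4 p r - q^2):
  h(y) = y^3 - (-1) y^2 - 4*(-5) y + (4*(-1)*(-5) - (-12)^2)
       = y^3 + (1) y^2 + (20) y + (-124).
Simplifying: h(y) = y^3 + y^2 + 20*y - 124.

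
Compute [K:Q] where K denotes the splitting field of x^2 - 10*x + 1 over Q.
[K:Q] = 2

The discriminant of x^2 + (-10)*x + (1) is b^2 - 4c = 100 - (4) = 96. Since 96 is not a perfect square in Q, the polynomial is irreducible over Q. Its two roots generate a degree-2 extension, so [K:Q] = 2.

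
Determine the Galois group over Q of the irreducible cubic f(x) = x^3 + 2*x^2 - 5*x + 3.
Gal(K/Q) = S_3 (symmetric group of order 6)

Compute the discriminant of x^3 + (2)*x^2 + (-5)*x + (3): Δ = -279. Since Δ is not a rational square, the Galois group is not contained in A_3; it must be the full S_3 (irreducibility of the cubic rules out anything smaller).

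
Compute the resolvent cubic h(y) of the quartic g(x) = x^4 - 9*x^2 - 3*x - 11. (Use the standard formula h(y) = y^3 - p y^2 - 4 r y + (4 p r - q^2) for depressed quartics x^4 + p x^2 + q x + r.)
h(y) = y^3 + 9*y^2 + 44*y + 387

Identify coefficients: p = -9, q = -3, r = -11.
Plug into h(y) = y^3 - p y^2 - 4 r y + (4 p r - q^2):
  h(y) = y^3 - (-9) y^2 - 4*(-11) y + (4*(-9)*(-11) - (-3)^2)
       = y^3 + (9) y^2 + (44) y + (387).
Simplifying: h(y) = y^3 + 9*y^2 + 44*y + 387.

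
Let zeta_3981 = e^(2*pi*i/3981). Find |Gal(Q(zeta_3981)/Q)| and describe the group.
|Gal(Q(zeta_3981)/Q)| = phi(3981) = 2652; group ≅ (Z/3981Z)^* ≅ Z/2Z × Z/1326Z

The n-th cyclotomic polynomial Φ_3981(x) is the minimal polynomial of zeta_3981 over Q and has degree phi(3981) = 2652. So Q(zeta_3981) is a degree-2652 Galois extension with Galois group (Z/3981Z)^*. By CRT, (Z/3981Z)^* ≅ (Z/3Z)^* × (Z/1327Z)^*. Each prime-power unit group is (Z/3Z)^* ≅ Z/2Z; (Z/1327Z)^* ≅ Z/1326Z. Hence Gal(Q(zeta_3981)/Q) ≅ Z/2Z × Z/1326Z.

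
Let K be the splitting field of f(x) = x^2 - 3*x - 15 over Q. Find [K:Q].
[K:Q] = 2

The discriminant of x^2 + (-3)*x + (-15) is b^2 - 4c = 9 - (-60) = 69. Since 69 is not a perfect square in Q, the polynomial is irreducible over Q. Its two roots generate a degree-2 extension, so [K:Q] = 2.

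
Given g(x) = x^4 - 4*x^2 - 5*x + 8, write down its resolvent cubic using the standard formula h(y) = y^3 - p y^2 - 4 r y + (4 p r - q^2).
h(y) = y^3 + 4*y^2 - 32*y - 153

Identify coefficients: p = -4, q = -5, r = 8.
Plug into h(y) = y^3 - p y^2 - 4 r y + (4 p r - q^2):
  h(y) = y^3 - (-4) y^2 - 4*(8) y + (4*(-4)*(8) - (-5)^2)
       = y^3 + (4) y^2 + (-32) y + (-153).
Simplifying: h(y) = y^3 + 4*y^2 - 32*y - 153.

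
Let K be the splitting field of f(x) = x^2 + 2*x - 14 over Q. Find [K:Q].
[K:Q] = 2

The discriminant of x^2 + (2)*x + (-14) is b^2 - 4c = 4 - (-56) = 60. Since 60 is not a perfect square in Q, the polynomial is irreducible over Q. Its two roots generate a degree-2 extension, so [K:Q] = 2.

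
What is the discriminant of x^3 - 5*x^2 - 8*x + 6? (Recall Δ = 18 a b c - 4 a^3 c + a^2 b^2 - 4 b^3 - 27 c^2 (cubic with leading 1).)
Δ = 9996

For x^3 + a x^2 + b x + c the discriminant is Δ = 18 a b c - 4 a^3 c + a^2 b^2 - 4 b^3 - 27 c^2.
Plug a = -5, b = -8, c = 6:
  18*(-5)*(-8)*(6) - 4*(-5)^3*(6) + (-5)^2*(-8)^2 - 4*(-8)^3 - 27*(6)^2
  = 4320 + (3000) + 1600 + (2048) + (-972)
  = 9996.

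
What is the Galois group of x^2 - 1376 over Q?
Gal(K/Q) = Z/2Z (cyclic of order 2)

x^2 - 1376 is irreducible over Q since 1376 is not a rational square. The splitting field Q(sqrt(1376)) has degree 2 over Q, and its unique nontrivial automorphism is sqrt(1376) ↦ -sqrt(1376). Hence Gal(Q(sqrt(1376))/Q) = Z/2Z.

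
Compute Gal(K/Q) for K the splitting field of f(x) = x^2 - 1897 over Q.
Gal(K/Q) = Z/2Z (cyclic of order 2)

x^2 - 1897 is irreducible over Q since 1897 is not a rational square. The splitting field Q(sqrt(1897)) has degree 2 over Q, and its unique nontrivial automorphism is sqrt(1897) ↦ -sqrt(1897). Hence Gal(Q(sqrt(1897))/Q) = Z/2Z.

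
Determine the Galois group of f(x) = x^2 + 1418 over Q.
Gal(K/Q) = Z/2Z (cyclic of order 2)

x^2 + 1418 is irreducible over Q since -1418 is not a rational square. The splitting field Q(sqrt(-1418)) has degree 2 over Q, and its unique nontrivial automorphism is sqrt(-1418) ↦ -sqrt(-1418). Hence Gal(Q(sqrt(-1418))/Q) = Z/2Z.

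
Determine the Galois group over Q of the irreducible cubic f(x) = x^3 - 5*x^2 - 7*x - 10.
Gal(K/Q) = S_3 (symmetric group of order 6)

Compute the discriminant of x^3 + (-5)*x^2 + (-7)*x + (-10): Δ = -11403. Since Δ is not a rational square, the Galois group is not contained in A_3; it must be the full S_3 (irreducibility of the cubic rules out anything smaller).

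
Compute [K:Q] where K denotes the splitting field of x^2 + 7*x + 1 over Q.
[K:Q] = 2

The discriminant of x^2 + (7)*x + (1) is b^2 - 4c = 49 - (4) = 45. Since 45 is not a perfect square in Q, the polynomial is irreducible over Q. Its two roots generate a degree-2 extension, so [K:Q] = 2.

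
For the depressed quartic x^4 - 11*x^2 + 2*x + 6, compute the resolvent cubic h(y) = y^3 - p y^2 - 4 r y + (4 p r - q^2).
h(y) = y^3 + 11*y^2 - 24*y - 268

Identify coefficients: p = -11, q = 2, r = 6.
Plug into h(y) = y^3 - p y^2 - 4 r y + (4 p r - q^2):
  h(y) = y^3 - (-11) y^2 - 4*(6) y + (4*(-11)*(6) - (2)^2)
       = y^3 + (11) y^2 + (-24) y + (-268).
Simplifying: h(y) = y^3 + 11*y^2 - 24*y - 268.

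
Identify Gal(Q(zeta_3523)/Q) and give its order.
|Gal(Q(zeta_3523)/Q)| = phi(3523) = 3240; group ≅ (Z/3523Z)^* ≅ Z/12Z × Z/270Z

The n-th cyclotomic polynomial Φ_3523(x) is the minimal polynomial of zeta_3523 over Q and has degree phi(3523) = 3240. So Q(zeta_3523) is a degree-3240 Galois extension with Galois group (Z/3523Z)^*. By CRT, (Z/3523Z)^* ≅ (Z/13Z)^* × (Z/271Z)^*. Each prime-power unit group is (Z/13Z)^* ≅ Z/12Z; (Z/271Z)^* ≅ Z/270Z. Hence Gal(Q(zeta_3523)/Q) ≅ Z/12Z × Z/270Z.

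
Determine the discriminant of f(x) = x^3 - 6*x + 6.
Δ = -108

For a depressed cubic x^3 + p x + q the discriminant is Δ = -4 p^3 - 27 q^2 = -4*(-6)^3 - 27*(6)^2 = 864 - 972 = -108.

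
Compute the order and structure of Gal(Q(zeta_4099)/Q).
|Gal(Q(zeta_4099)/Q)| = phi(4099) = 4098; group ≅ (Z/4099Z)^* ≅ Z/4098Z

The n-th cyclotomic polynomial Φ_4099(x) is the minimal polynomial of zeta_4099 over Q and has degree phi(4099) = 4098. So Q(zeta_4099) is a degree-4098 Galois extension with Galois group (Z/4099Z)^*. (Z/4099Z)^* is cyclic since 4099 is an odd prime power (or 4). Hence Gal(Q(zeta_4099)/Q) ≅ Z/4098Z.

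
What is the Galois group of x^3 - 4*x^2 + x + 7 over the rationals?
Gal(K/Q) = S_3 (symmetric group of order 6)

Compute the discriminant of x^3 + (-4)*x^2 + (1)*x + (7): Δ = -23. Since Δ is not a rational square, the Galois group is not contained in A_3; it must be the full S_3 (irreducibility of the cubic rules out anything smaller).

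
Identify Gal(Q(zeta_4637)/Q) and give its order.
|Gal(Q(zeta_4637)/Q)| = phi(4637) = 4636; group ≅ (Z/4637Z)^* ≅ Z/4636Z

The n-th cyclotomic polynomial Φ_4637(x) is the minimal polynomial of zeta_4637 over Q and has degree phi(4637) = 4636. So Q(zeta_4637) is a degree-4636 Galois extension with Galois group (Z/4637Z)^*. (Z/4637Z)^* is cyclic since 4637 is an odd prime power (or 4). Hence Gal(Q(zeta_4637)/Q) ≅ Z/4636Z.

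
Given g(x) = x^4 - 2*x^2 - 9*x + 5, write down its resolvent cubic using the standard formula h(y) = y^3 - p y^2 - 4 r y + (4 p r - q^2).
h(y) = y^3 + 2*y^2 - 20*y - 121

Identify coefficients: p = -2, q = -9, r = 5.
Plug into h(y) = y^3 - p y^2 - 4 r y + (4 p r - q^2):
  h(y) = y^3 - (-2) y^2 - 4*(5) y + (4*(-2)*(5) - (-9)^2)
       = y^3 + (2) y^2 + (-20) y + (-121).
Simplifying: h(y) = y^3 + 2*y^2 - 20*y - 121.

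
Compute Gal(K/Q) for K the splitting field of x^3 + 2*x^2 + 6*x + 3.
Gal(K/Q) = S_3 (symmetric group of order 6)

Compute the discriminant of x^3 + (2)*x^2 + (6)*x + (3): Δ = -411. Since Δ is not a rational square, the Galois group is not contained in A_3; it must be the full S_3 (irreducibility of the cubic rules out anything smaller).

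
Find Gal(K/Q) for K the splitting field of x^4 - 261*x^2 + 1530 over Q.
Gal(K/Q) = V_4 (Klein four-group, Z/2Z × Z/2Z)

f factors as (x^2 - 6)(x^2 - 255), so the splitting field is K = Q(sqrt(6), sqrt(255)). The elements 6, 255, 1530 are all non-squares in Q, so sqrt(6) and sqrt(255) generate independent quadratic extensions. Thus [K:Q] = 4 and Gal(K/Q) is generated by the two order-2 automorphisms sqrt(6) ↦ -sqrt(6) and sqrt(255) ↦ -sqrt(255), giving V_4.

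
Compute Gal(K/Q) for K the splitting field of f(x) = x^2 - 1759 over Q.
Gal(K/Q) = Z/2Z (cyclic of order 2)

x^2 - 1759 is irreducible over Q since 1759 is not a rational square. The splitting field Q(sqrt(1759)) has degree 2 over Q, and its unique nontrivial automorphism is sqrt(1759) ↦ -sqrt(1759). Hence Gal(Q(sqrt(1759))/Q) = Z/2Z.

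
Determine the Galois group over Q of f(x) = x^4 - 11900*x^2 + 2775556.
Gal(K/Q) = Z/2Z (cyclic of order 2)

f factors as (x^2 - 238)(x^2 - 11662), so the splitting field is K = Q(sqrt(238), sqrt(11662)). The squarefree part of 238 is 238 and the squarefree part of 11662 is also 238, so sqrt(238) and sqrt(11662) are both rational multiples of sqrt(238). Hence Q(sqrt(238)) = Q(sqrt(11662)) = Q(sqrt(238)), and the splitting field collapses to a single degree-2 extension with Galois group Z/2Z.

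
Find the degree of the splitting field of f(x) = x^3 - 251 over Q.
[K:Q] = 6

x^3 - 251 has one real root r = 251^(1/3) and two complex roots r*zeta_3, r*zeta_3^2 where zeta_3 = e^(2*pi*i/3). The splitting field is Q(r, zeta_3). [Q(r):Q] = 3 and [Q(zeta_3):Q] = 2 with gcd = 1, so [Q(r, zeta_3):Q] = 3 * 2 = 6.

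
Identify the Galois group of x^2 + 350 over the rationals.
Gal(K/Q) = Z/2Z (cyclic of order 2)

x^2 + 350 is irreducible over Q since -350 is not a rational square. The splitting field Q(sqrt(-350)) has degree 2 over Q, and its unique nontrivial automorphism is sqrt(-350) ↦ -sqrt(-350). Hence Gal(Q(sqrt(-350))/Q) = Z/2Z.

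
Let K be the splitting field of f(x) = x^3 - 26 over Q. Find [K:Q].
[K:Q] = 6

x^3 - 26 has one real root r = 26^(1/3) and two complex roots r*zeta_3, r*zeta_3^2 where zeta_3 = e^(2*pi*i/3). The splitting field is Q(r, zeta_3). [Q(r):Q] = 3 and [Q(zeta_3):Q] = 2 with gcd = 1, so [Q(r, zeta_3):Q] = 3 * 2 = 6.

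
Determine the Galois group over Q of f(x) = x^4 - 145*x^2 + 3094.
Gal(K/Q) = V_4 (Klein four-group, Z/2Z × Z/2Z)

f factors as (x^2 - 119)(x^2 - 26), so the splitting field is K = Q(sqrt(119), sqrt(26)). The elements 119, 26, 3094 are all non-squares in Q, so sqrt(119) and sqrt(26) generate independent quadratic extensions. Thus [K:Q] = 4 and Gal(K/Q) is generated by the two order-2 automorphisms sqrt(119) ↦ -sqrt(119) and sqrt(26) ↦ -sqrt(26), giving V_4.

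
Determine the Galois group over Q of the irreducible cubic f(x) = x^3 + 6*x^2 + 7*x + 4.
Gal(K/Q) = S_3 (symmetric group of order 6)

Compute the discriminant of x^3 + (6)*x^2 + (7)*x + (4): Δ = -472. Since Δ is not a rational square, the Galois group is not contained in A_3; it must be the full S_3 (irreducibility of the cubic rules out anything smaller).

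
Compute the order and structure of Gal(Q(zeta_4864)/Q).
|Gal(Q(zeta_4864)/Q)| = phi(4864) = 2304; group ≅ (Z/4864Z)^* ≅ Z/2Z × Z/18Z × Z/64Z

The n-th cyclotomic polynomial Φ_4864(x) is the minimal polynomial of zeta_4864 over Q and has degree phi(4864) = 2304. So Q(zeta_4864) is a degree-2304 Galois extension with Galois group (Z/4864Z)^*. By CRT, (Z/4864Z)^* ≅ (Z/256Z)^* × (Z/19Z)^*. Each prime-power unit group is (Z/256Z)^* ≅ Z/2Z × Z/64Z; (Z/19Z)^* ≅ Z/18Z. Hence Gal(Q(zeta_4864)/Q) ≅ Z/2Z × Z/18Z × Z/64Z.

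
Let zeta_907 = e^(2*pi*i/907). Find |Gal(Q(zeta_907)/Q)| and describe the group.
|Gal(Q(zeta_907)/Q)| = phi(907) = 906; group ≅ (Z/907Z)^* ≅ Z/906Z

The n-th cyclotomic polynomial Φ_907(x) is the minimal polynomial of zeta_907 over Q and has degree phi(907) = 906. So Q(zeta_907) is a degree-906 Galois extension with Galois group (Z/907Z)^*. (Z/907Z)^* is cyclic since 907 is an odd prime power (or 4). Hence Gal(Q(zeta_907)/Q) ≅ Z/906Z.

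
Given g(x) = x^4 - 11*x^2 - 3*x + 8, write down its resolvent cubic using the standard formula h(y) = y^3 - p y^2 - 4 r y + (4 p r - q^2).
h(y) = y^3 + 11*y^2 - 32*y - 361

Identify coefficients: p = -11, q = -3, r = 8.
Plug into h(y) = y^3 - p y^2 - 4 r y + (4 p r - q^2):
  h(y) = y^3 - (-11) y^2 - 4*(8) y + (4*(-11)*(8) - (-3)^2)
       = y^3 + (11) y^2 + (-32) y + (-361).
Simplifying: h(y) = y^3 + 11*y^2 - 32*y - 361.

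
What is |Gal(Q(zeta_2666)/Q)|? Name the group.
|Gal(Q(zeta_2666)/Q)| = phi(2666) = 1260; group ≅ (Z/2666Z)^* ≅ Z/30Z × Z/42Z

The n-th cyclotomic polynomial Φ_2666(x) is the minimal polynomial of zeta_2666 over Q and has degree phi(2666) = 1260. So Q(zeta_2666) is a degree-1260 Galois extension with Galois group (Z/2666Z)^*. By CRT, (Z/2666Z)^* ≅ (Z/2Z)^* × (Z/31Z)^* × (Z/43Z)^*. Each prime-power unit group is (Z/2Z)^* ≅ trivial group (order 1); (Z/31Z)^* ≅ Z/30Z; (Z/43Z)^* ≅ Z/42Z. Hence Gal(Q(zeta_2666)/Q) ≅ Z/30Z × Z/42Z.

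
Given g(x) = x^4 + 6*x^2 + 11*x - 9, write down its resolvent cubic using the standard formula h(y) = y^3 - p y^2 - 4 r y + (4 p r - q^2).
h(y) = y^3 - 6*y^2 + 36*y - 337

Identify coefficients: p = 6, q = 11, r = -9.
Plug into h(y) = y^3 - p y^2 - 4 r y + (4 p r - q^2):
  h(y) = y^3 - (6) y^2 - 4*(-9) y + (4*(6)*(-9) - (11)^2)
       = y^3 + (-6) y^2 + (36) y + (-337).
Simplifying: h(y) = y^3 - 6*y^2 + 36*y - 337.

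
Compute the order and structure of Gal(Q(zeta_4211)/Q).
|Gal(Q(zeta_4211)/Q)| = phi(4211) = 4210; group ≅ (Z/4211Z)^* ≅ Z/4210Z

The n-th cyclotomic polynomial Φ_4211(x) is the minimal polynomial of zeta_4211 over Q and has degree phi(4211) = 4210. So Q(zeta_4211) is a degree-4210 Galois extension with Galois group (Z/4211Z)^*. (Z/4211Z)^* is cyclic since 4211 is an odd prime power (or 4). Hence Gal(Q(zeta_4211)/Q) ≅ Z/4210Z.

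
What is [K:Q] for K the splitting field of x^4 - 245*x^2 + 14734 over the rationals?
[K:Q] = 4

f factors as (x^2 - 139)(x^2 - 106); the splitting field is K = Q(sqrt(139), sqrt(106)). Since 139, 106, and 14734 are all non-squares in Q, the three subfields Q(sqrt(139)), Q(sqrt(106)), Q(sqrt(14734)) are distinct degree-2 extensions, so [K:Q] = 4 (Klein four Galois group).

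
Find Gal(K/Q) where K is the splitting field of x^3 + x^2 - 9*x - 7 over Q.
Gal(K/Q) = S_3 (symmetric group of order 6)

Compute the discriminant of x^3 + (1)*x^2 + (-9)*x + (-7): Δ = 2836. Since Δ is not a rational square, the Galois group is not contained in A_3; it must be the full S_3 (irreducibility of the cubic rules out anything smaller).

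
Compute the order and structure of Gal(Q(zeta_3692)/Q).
|Gal(Q(zeta_3692)/Q)| = phi(3692) = 1680; group ≅ (Z/3692Z)^* ≅ Z/2Z × Z/12Z × Z/70Z

The n-th cyclotomic polynomial Φ_3692(x) is the minimal polynomial of zeta_3692 over Q and has degree phi(3692) = 1680. So Q(zeta_3692) is a degree-1680 Galois extension with Galois group (Z/3692Z)^*. By CRT, (Z/3692Z)^* ≅ (Z/4Z)^* × (Z/13Z)^* × (Z/71Z)^*. Each prime-power unit group is (Z/4Z)^* ≅ Z/2Z; (Z/13Z)^* ≅ Z/12Z; (Z/71Z)^* ≅ Z/70Z. Hence Gal(Q(zeta_3692)/Q) ≅ Z/2Z × Z/12Z × Z/70Z.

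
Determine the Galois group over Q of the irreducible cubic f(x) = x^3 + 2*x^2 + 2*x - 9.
Gal(K/Q) = S_3 (symmetric group of order 6)

Compute the discriminant of x^3 + (2)*x^2 + (2)*x + (-9): Δ = -2563. Since Δ is not a rational square, the Galois group is not contained in A_3; it must be the full S_3 (irreducibility of the cubic rules out anything smaller).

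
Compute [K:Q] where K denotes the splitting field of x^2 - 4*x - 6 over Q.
[K:Q] = 2

The discriminant of x^2 + (-4)*x + (-6) is b^2 - 4c = 16 - (-24) = 40. Since 40 is not a perfect square in Q, the polynomial is irreducible over Q. Its two roots generate a degree-2 extension, so [K:Q] = 2.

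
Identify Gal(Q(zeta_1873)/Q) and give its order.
|Gal(Q(zeta_1873)/Q)| = phi(1873) = 1872; group ≅ (Z/1873Z)^* ≅ Z/1872Z

The n-th cyclotomic polynomial Φ_1873(x) is the minimal polynomial of zeta_1873 over Q and has degree phi(1873) = 1872. So Q(zeta_1873) is a degree-1872 Galois extension with Galois group (Z/1873Z)^*. (Z/1873Z)^* is cyclic since 1873 is an odd prime power (or 4). Hence Gal(Q(zeta_1873)/Q) ≅ Z/1872Z.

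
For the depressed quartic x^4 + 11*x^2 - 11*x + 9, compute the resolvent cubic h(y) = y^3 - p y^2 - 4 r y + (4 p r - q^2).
h(y) = y^3 - 11*y^2 - 36*y + 275

Identify coefficients: p = 11, q = -11, r = 9.
Plug into h(y) = y^3 - p y^2 - 4 r y + (4 p r - q^2):
  h(y) = y^3 - (11) y^2 - 4*(9) y + (4*(11)*(9) - (-11)^2)
       = y^3 + (-11) y^2 + (-36) y + (275).
Simplifying: h(y) = y^3 - 11*y^2 - 36*y + 275.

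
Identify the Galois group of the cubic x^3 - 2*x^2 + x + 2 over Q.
Gal(K/Q) = S_3 (symmetric group of order 6)

Compute the discriminant of x^3 + (-2)*x^2 + (1)*x + (2): Δ = -116. Since Δ is not a rational square, the Galois group is not contained in A_3; it must be the full S_3 (irreducibility of the cubic rules out anything smaller).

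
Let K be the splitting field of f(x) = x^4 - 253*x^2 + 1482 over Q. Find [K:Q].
[K:Q] = 4

f factors as (x^2 - 6)(x^2 - 247); the splitting field is K = Q(sqrt(6), sqrt(247)). Since 6, 247, and 1482 are all non-squares in Q, the three subfields Q(sqrt(6)), Q(sqrt(247)), Q(sqrt(1482)) are distinct degree-2 extensions, so [K:Q] = 4 (Klein four Galois group).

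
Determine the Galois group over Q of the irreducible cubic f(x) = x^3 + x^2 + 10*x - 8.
Gal(K/Q) = S_3 (symmetric group of order 6)

Compute the discriminant of x^3 + (1)*x^2 + (10)*x + (-8): Δ = -7036. Since Δ is not a rational square, the Galois group is not contained in A_3; it must be the full S_3 (irreducibility of the cubic rules out anything smaller).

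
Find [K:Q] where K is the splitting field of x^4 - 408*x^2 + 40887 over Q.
[K:Q] = 4

f factors as (x^2 - 177)(x^2 - 231); the splitting field is K = Q(sqrt(177), sqrt(231)). Since 177, 231, and 40887 are all non-squares in Q, the three subfields Q(sqrt(177)), Q(sqrt(231)), Q(sqrt(40887)) are distinct degree-2 extensions, so [K:Q] = 4 (Klein four Galois group).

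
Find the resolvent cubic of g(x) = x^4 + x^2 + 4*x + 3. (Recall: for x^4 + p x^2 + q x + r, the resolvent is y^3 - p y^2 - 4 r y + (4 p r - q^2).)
h(y) = y^3 - y^2 - 12*y - 4

Identify coefficients: p = 1, q = 4, r = 3.
Plug into h(y) = y^3 - p y^2 - 4 r y + (4 p r - q^2):
  h(y) = y^3 - (1) y^2 - 4*(3) y + (4*(1)*(3) - (4)^2)
       = y^3 + (-1) y^2 + (-12) y + (-4).
Simplifying: h(y) = y^3 - y^2 - 12*y - 4.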